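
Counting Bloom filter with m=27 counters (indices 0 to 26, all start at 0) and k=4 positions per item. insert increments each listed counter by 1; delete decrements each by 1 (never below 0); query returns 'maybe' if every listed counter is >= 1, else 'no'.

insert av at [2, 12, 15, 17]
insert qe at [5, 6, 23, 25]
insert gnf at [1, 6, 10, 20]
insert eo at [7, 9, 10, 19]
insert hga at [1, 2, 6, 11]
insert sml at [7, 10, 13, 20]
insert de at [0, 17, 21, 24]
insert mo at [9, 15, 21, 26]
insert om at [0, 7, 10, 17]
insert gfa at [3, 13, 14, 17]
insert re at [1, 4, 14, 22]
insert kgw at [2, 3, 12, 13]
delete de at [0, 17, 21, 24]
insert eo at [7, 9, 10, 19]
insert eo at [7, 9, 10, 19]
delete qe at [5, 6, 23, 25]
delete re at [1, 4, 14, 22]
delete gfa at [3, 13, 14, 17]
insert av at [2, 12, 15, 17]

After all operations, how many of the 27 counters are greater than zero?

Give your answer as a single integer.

Answer: 17

Derivation:
Step 1: insert av at [2, 12, 15, 17] -> counters=[0,0,1,0,0,0,0,0,0,0,0,0,1,0,0,1,0,1,0,0,0,0,0,0,0,0,0]
Step 2: insert qe at [5, 6, 23, 25] -> counters=[0,0,1,0,0,1,1,0,0,0,0,0,1,0,0,1,0,1,0,0,0,0,0,1,0,1,0]
Step 3: insert gnf at [1, 6, 10, 20] -> counters=[0,1,1,0,0,1,2,0,0,0,1,0,1,0,0,1,0,1,0,0,1,0,0,1,0,1,0]
Step 4: insert eo at [7, 9, 10, 19] -> counters=[0,1,1,0,0,1,2,1,0,1,2,0,1,0,0,1,0,1,0,1,1,0,0,1,0,1,0]
Step 5: insert hga at [1, 2, 6, 11] -> counters=[0,2,2,0,0,1,3,1,0,1,2,1,1,0,0,1,0,1,0,1,1,0,0,1,0,1,0]
Step 6: insert sml at [7, 10, 13, 20] -> counters=[0,2,2,0,0,1,3,2,0,1,3,1,1,1,0,1,0,1,0,1,2,0,0,1,0,1,0]
Step 7: insert de at [0, 17, 21, 24] -> counters=[1,2,2,0,0,1,3,2,0,1,3,1,1,1,0,1,0,2,0,1,2,1,0,1,1,1,0]
Step 8: insert mo at [9, 15, 21, 26] -> counters=[1,2,2,0,0,1,3,2,0,2,3,1,1,1,0,2,0,2,0,1,2,2,0,1,1,1,1]
Step 9: insert om at [0, 7, 10, 17] -> counters=[2,2,2,0,0,1,3,3,0,2,4,1,1,1,0,2,0,3,0,1,2,2,0,1,1,1,1]
Step 10: insert gfa at [3, 13, 14, 17] -> counters=[2,2,2,1,0,1,3,3,0,2,4,1,1,2,1,2,0,4,0,1,2,2,0,1,1,1,1]
Step 11: insert re at [1, 4, 14, 22] -> counters=[2,3,2,1,1,1,3,3,0,2,4,1,1,2,2,2,0,4,0,1,2,2,1,1,1,1,1]
Step 12: insert kgw at [2, 3, 12, 13] -> counters=[2,3,3,2,1,1,3,3,0,2,4,1,2,3,2,2,0,4,0,1,2,2,1,1,1,1,1]
Step 13: delete de at [0, 17, 21, 24] -> counters=[1,3,3,2,1,1,3,3,0,2,4,1,2,3,2,2,0,3,0,1,2,1,1,1,0,1,1]
Step 14: insert eo at [7, 9, 10, 19] -> counters=[1,3,3,2,1,1,3,4,0,3,5,1,2,3,2,2,0,3,0,2,2,1,1,1,0,1,1]
Step 15: insert eo at [7, 9, 10, 19] -> counters=[1,3,3,2,1,1,3,5,0,4,6,1,2,3,2,2,0,3,0,3,2,1,1,1,0,1,1]
Step 16: delete qe at [5, 6, 23, 25] -> counters=[1,3,3,2,1,0,2,5,0,4,6,1,2,3,2,2,0,3,0,3,2,1,1,0,0,0,1]
Step 17: delete re at [1, 4, 14, 22] -> counters=[1,2,3,2,0,0,2,5,0,4,6,1,2,3,1,2,0,3,0,3,2,1,0,0,0,0,1]
Step 18: delete gfa at [3, 13, 14, 17] -> counters=[1,2,3,1,0,0,2,5,0,4,6,1,2,2,0,2,0,2,0,3,2,1,0,0,0,0,1]
Step 19: insert av at [2, 12, 15, 17] -> counters=[1,2,4,1,0,0,2,5,0,4,6,1,3,2,0,3,0,3,0,3,2,1,0,0,0,0,1]
Final counters=[1,2,4,1,0,0,2,5,0,4,6,1,3,2,0,3,0,3,0,3,2,1,0,0,0,0,1] -> 17 nonzero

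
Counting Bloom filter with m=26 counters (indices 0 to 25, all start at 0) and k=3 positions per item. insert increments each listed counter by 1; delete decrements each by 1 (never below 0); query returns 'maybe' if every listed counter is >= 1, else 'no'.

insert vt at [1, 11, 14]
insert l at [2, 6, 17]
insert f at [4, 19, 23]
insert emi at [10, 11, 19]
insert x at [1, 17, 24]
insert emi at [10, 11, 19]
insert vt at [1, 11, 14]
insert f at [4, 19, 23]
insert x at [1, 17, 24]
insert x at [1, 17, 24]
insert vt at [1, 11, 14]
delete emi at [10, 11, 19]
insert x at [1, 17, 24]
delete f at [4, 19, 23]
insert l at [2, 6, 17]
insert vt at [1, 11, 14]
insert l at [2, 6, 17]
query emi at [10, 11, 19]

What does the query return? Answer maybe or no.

Answer: maybe

Derivation:
Step 1: insert vt at [1, 11, 14] -> counters=[0,1,0,0,0,0,0,0,0,0,0,1,0,0,1,0,0,0,0,0,0,0,0,0,0,0]
Step 2: insert l at [2, 6, 17] -> counters=[0,1,1,0,0,0,1,0,0,0,0,1,0,0,1,0,0,1,0,0,0,0,0,0,0,0]
Step 3: insert f at [4, 19, 23] -> counters=[0,1,1,0,1,0,1,0,0,0,0,1,0,0,1,0,0,1,0,1,0,0,0,1,0,0]
Step 4: insert emi at [10, 11, 19] -> counters=[0,1,1,0,1,0,1,0,0,0,1,2,0,0,1,0,0,1,0,2,0,0,0,1,0,0]
Step 5: insert x at [1, 17, 24] -> counters=[0,2,1,0,1,0,1,0,0,0,1,2,0,0,1,0,0,2,0,2,0,0,0,1,1,0]
Step 6: insert emi at [10, 11, 19] -> counters=[0,2,1,0,1,0,1,0,0,0,2,3,0,0,1,0,0,2,0,3,0,0,0,1,1,0]
Step 7: insert vt at [1, 11, 14] -> counters=[0,3,1,0,1,0,1,0,0,0,2,4,0,0,2,0,0,2,0,3,0,0,0,1,1,0]
Step 8: insert f at [4, 19, 23] -> counters=[0,3,1,0,2,0,1,0,0,0,2,4,0,0,2,0,0,2,0,4,0,0,0,2,1,0]
Step 9: insert x at [1, 17, 24] -> counters=[0,4,1,0,2,0,1,0,0,0,2,4,0,0,2,0,0,3,0,4,0,0,0,2,2,0]
Step 10: insert x at [1, 17, 24] -> counters=[0,5,1,0,2,0,1,0,0,0,2,4,0,0,2,0,0,4,0,4,0,0,0,2,3,0]
Step 11: insert vt at [1, 11, 14] -> counters=[0,6,1,0,2,0,1,0,0,0,2,5,0,0,3,0,0,4,0,4,0,0,0,2,3,0]
Step 12: delete emi at [10, 11, 19] -> counters=[0,6,1,0,2,0,1,0,0,0,1,4,0,0,3,0,0,4,0,3,0,0,0,2,3,0]
Step 13: insert x at [1, 17, 24] -> counters=[0,7,1,0,2,0,1,0,0,0,1,4,0,0,3,0,0,5,0,3,0,0,0,2,4,0]
Step 14: delete f at [4, 19, 23] -> counters=[0,7,1,0,1,0,1,0,0,0,1,4,0,0,3,0,0,5,0,2,0,0,0,1,4,0]
Step 15: insert l at [2, 6, 17] -> counters=[0,7,2,0,1,0,2,0,0,0,1,4,0,0,3,0,0,6,0,2,0,0,0,1,4,0]
Step 16: insert vt at [1, 11, 14] -> counters=[0,8,2,0,1,0,2,0,0,0,1,5,0,0,4,0,0,6,0,2,0,0,0,1,4,0]
Step 17: insert l at [2, 6, 17] -> counters=[0,8,3,0,1,0,3,0,0,0,1,5,0,0,4,0,0,7,0,2,0,0,0,1,4,0]
Query emi: check counters[10]=1 counters[11]=5 counters[19]=2 -> maybe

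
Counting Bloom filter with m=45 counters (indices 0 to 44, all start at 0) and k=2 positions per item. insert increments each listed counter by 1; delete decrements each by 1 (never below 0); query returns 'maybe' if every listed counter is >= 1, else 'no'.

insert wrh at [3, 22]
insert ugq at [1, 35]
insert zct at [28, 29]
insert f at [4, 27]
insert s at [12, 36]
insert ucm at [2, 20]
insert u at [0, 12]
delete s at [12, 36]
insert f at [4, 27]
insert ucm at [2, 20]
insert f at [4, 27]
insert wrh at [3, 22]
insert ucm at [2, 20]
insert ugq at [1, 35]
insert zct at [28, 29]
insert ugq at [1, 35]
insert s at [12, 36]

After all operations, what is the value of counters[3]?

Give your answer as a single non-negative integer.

Answer: 2

Derivation:
Step 1: insert wrh at [3, 22] -> counters=[0,0,0,1,0,0,0,0,0,0,0,0,0,0,0,0,0,0,0,0,0,0,1,0,0,0,0,0,0,0,0,0,0,0,0,0,0,0,0,0,0,0,0,0,0]
Step 2: insert ugq at [1, 35] -> counters=[0,1,0,1,0,0,0,0,0,0,0,0,0,0,0,0,0,0,0,0,0,0,1,0,0,0,0,0,0,0,0,0,0,0,0,1,0,0,0,0,0,0,0,0,0]
Step 3: insert zct at [28, 29] -> counters=[0,1,0,1,0,0,0,0,0,0,0,0,0,0,0,0,0,0,0,0,0,0,1,0,0,0,0,0,1,1,0,0,0,0,0,1,0,0,0,0,0,0,0,0,0]
Step 4: insert f at [4, 27] -> counters=[0,1,0,1,1,0,0,0,0,0,0,0,0,0,0,0,0,0,0,0,0,0,1,0,0,0,0,1,1,1,0,0,0,0,0,1,0,0,0,0,0,0,0,0,0]
Step 5: insert s at [12, 36] -> counters=[0,1,0,1,1,0,0,0,0,0,0,0,1,0,0,0,0,0,0,0,0,0,1,0,0,0,0,1,1,1,0,0,0,0,0,1,1,0,0,0,0,0,0,0,0]
Step 6: insert ucm at [2, 20] -> counters=[0,1,1,1,1,0,0,0,0,0,0,0,1,0,0,0,0,0,0,0,1,0,1,0,0,0,0,1,1,1,0,0,0,0,0,1,1,0,0,0,0,0,0,0,0]
Step 7: insert u at [0, 12] -> counters=[1,1,1,1,1,0,0,0,0,0,0,0,2,0,0,0,0,0,0,0,1,0,1,0,0,0,0,1,1,1,0,0,0,0,0,1,1,0,0,0,0,0,0,0,0]
Step 8: delete s at [12, 36] -> counters=[1,1,1,1,1,0,0,0,0,0,0,0,1,0,0,0,0,0,0,0,1,0,1,0,0,0,0,1,1,1,0,0,0,0,0,1,0,0,0,0,0,0,0,0,0]
Step 9: insert f at [4, 27] -> counters=[1,1,1,1,2,0,0,0,0,0,0,0,1,0,0,0,0,0,0,0,1,0,1,0,0,0,0,2,1,1,0,0,0,0,0,1,0,0,0,0,0,0,0,0,0]
Step 10: insert ucm at [2, 20] -> counters=[1,1,2,1,2,0,0,0,0,0,0,0,1,0,0,0,0,0,0,0,2,0,1,0,0,0,0,2,1,1,0,0,0,0,0,1,0,0,0,0,0,0,0,0,0]
Step 11: insert f at [4, 27] -> counters=[1,1,2,1,3,0,0,0,0,0,0,0,1,0,0,0,0,0,0,0,2,0,1,0,0,0,0,3,1,1,0,0,0,0,0,1,0,0,0,0,0,0,0,0,0]
Step 12: insert wrh at [3, 22] -> counters=[1,1,2,2,3,0,0,0,0,0,0,0,1,0,0,0,0,0,0,0,2,0,2,0,0,0,0,3,1,1,0,0,0,0,0,1,0,0,0,0,0,0,0,0,0]
Step 13: insert ucm at [2, 20] -> counters=[1,1,3,2,3,0,0,0,0,0,0,0,1,0,0,0,0,0,0,0,3,0,2,0,0,0,0,3,1,1,0,0,0,0,0,1,0,0,0,0,0,0,0,0,0]
Step 14: insert ugq at [1, 35] -> counters=[1,2,3,2,3,0,0,0,0,0,0,0,1,0,0,0,0,0,0,0,3,0,2,0,0,0,0,3,1,1,0,0,0,0,0,2,0,0,0,0,0,0,0,0,0]
Step 15: insert zct at [28, 29] -> counters=[1,2,3,2,3,0,0,0,0,0,0,0,1,0,0,0,0,0,0,0,3,0,2,0,0,0,0,3,2,2,0,0,0,0,0,2,0,0,0,0,0,0,0,0,0]
Step 16: insert ugq at [1, 35] -> counters=[1,3,3,2,3,0,0,0,0,0,0,0,1,0,0,0,0,0,0,0,3,0,2,0,0,0,0,3,2,2,0,0,0,0,0,3,0,0,0,0,0,0,0,0,0]
Step 17: insert s at [12, 36] -> counters=[1,3,3,2,3,0,0,0,0,0,0,0,2,0,0,0,0,0,0,0,3,0,2,0,0,0,0,3,2,2,0,0,0,0,0,3,1,0,0,0,0,0,0,0,0]
Final counters=[1,3,3,2,3,0,0,0,0,0,0,0,2,0,0,0,0,0,0,0,3,0,2,0,0,0,0,3,2,2,0,0,0,0,0,3,1,0,0,0,0,0,0,0,0] -> counters[3]=2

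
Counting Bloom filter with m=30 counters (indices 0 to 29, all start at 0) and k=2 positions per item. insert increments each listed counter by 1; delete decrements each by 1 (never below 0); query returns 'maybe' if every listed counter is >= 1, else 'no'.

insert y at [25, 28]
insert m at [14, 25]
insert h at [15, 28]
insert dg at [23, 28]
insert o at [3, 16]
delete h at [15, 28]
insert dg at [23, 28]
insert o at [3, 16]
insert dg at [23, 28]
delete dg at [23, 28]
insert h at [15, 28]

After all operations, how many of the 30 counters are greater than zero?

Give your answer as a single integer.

Answer: 7

Derivation:
Step 1: insert y at [25, 28] -> counters=[0,0,0,0,0,0,0,0,0,0,0,0,0,0,0,0,0,0,0,0,0,0,0,0,0,1,0,0,1,0]
Step 2: insert m at [14, 25] -> counters=[0,0,0,0,0,0,0,0,0,0,0,0,0,0,1,0,0,0,0,0,0,0,0,0,0,2,0,0,1,0]
Step 3: insert h at [15, 28] -> counters=[0,0,0,0,0,0,0,0,0,0,0,0,0,0,1,1,0,0,0,0,0,0,0,0,0,2,0,0,2,0]
Step 4: insert dg at [23, 28] -> counters=[0,0,0,0,0,0,0,0,0,0,0,0,0,0,1,1,0,0,0,0,0,0,0,1,0,2,0,0,3,0]
Step 5: insert o at [3, 16] -> counters=[0,0,0,1,0,0,0,0,0,0,0,0,0,0,1,1,1,0,0,0,0,0,0,1,0,2,0,0,3,0]
Step 6: delete h at [15, 28] -> counters=[0,0,0,1,0,0,0,0,0,0,0,0,0,0,1,0,1,0,0,0,0,0,0,1,0,2,0,0,2,0]
Step 7: insert dg at [23, 28] -> counters=[0,0,0,1,0,0,0,0,0,0,0,0,0,0,1,0,1,0,0,0,0,0,0,2,0,2,0,0,3,0]
Step 8: insert o at [3, 16] -> counters=[0,0,0,2,0,0,0,0,0,0,0,0,0,0,1,0,2,0,0,0,0,0,0,2,0,2,0,0,3,0]
Step 9: insert dg at [23, 28] -> counters=[0,0,0,2,0,0,0,0,0,0,0,0,0,0,1,0,2,0,0,0,0,0,0,3,0,2,0,0,4,0]
Step 10: delete dg at [23, 28] -> counters=[0,0,0,2,0,0,0,0,0,0,0,0,0,0,1,0,2,0,0,0,0,0,0,2,0,2,0,0,3,0]
Step 11: insert h at [15, 28] -> counters=[0,0,0,2,0,0,0,0,0,0,0,0,0,0,1,1,2,0,0,0,0,0,0,2,0,2,0,0,4,0]
Final counters=[0,0,0,2,0,0,0,0,0,0,0,0,0,0,1,1,2,0,0,0,0,0,0,2,0,2,0,0,4,0] -> 7 nonzero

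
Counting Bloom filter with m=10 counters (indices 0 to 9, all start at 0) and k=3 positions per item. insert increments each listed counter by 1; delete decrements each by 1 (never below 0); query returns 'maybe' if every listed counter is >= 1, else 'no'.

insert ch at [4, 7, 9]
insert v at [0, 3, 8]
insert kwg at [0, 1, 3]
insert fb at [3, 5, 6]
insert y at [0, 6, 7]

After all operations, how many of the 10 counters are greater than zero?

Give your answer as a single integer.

Answer: 9

Derivation:
Step 1: insert ch at [4, 7, 9] -> counters=[0,0,0,0,1,0,0,1,0,1]
Step 2: insert v at [0, 3, 8] -> counters=[1,0,0,1,1,0,0,1,1,1]
Step 3: insert kwg at [0, 1, 3] -> counters=[2,1,0,2,1,0,0,1,1,1]
Step 4: insert fb at [3, 5, 6] -> counters=[2,1,0,3,1,1,1,1,1,1]
Step 5: insert y at [0, 6, 7] -> counters=[3,1,0,3,1,1,2,2,1,1]
Final counters=[3,1,0,3,1,1,2,2,1,1] -> 9 nonzero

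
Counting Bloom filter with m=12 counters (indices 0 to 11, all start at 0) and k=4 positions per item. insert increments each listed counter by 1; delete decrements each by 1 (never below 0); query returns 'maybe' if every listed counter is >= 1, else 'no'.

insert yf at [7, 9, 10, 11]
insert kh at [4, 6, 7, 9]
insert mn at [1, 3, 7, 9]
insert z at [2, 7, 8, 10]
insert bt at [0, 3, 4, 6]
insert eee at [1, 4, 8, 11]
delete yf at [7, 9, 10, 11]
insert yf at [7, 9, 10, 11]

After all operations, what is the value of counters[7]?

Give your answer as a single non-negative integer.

Step 1: insert yf at [7, 9, 10, 11] -> counters=[0,0,0,0,0,0,0,1,0,1,1,1]
Step 2: insert kh at [4, 6, 7, 9] -> counters=[0,0,0,0,1,0,1,2,0,2,1,1]
Step 3: insert mn at [1, 3, 7, 9] -> counters=[0,1,0,1,1,0,1,3,0,3,1,1]
Step 4: insert z at [2, 7, 8, 10] -> counters=[0,1,1,1,1,0,1,4,1,3,2,1]
Step 5: insert bt at [0, 3, 4, 6] -> counters=[1,1,1,2,2,0,2,4,1,3,2,1]
Step 6: insert eee at [1, 4, 8, 11] -> counters=[1,2,1,2,3,0,2,4,2,3,2,2]
Step 7: delete yf at [7, 9, 10, 11] -> counters=[1,2,1,2,3,0,2,3,2,2,1,1]
Step 8: insert yf at [7, 9, 10, 11] -> counters=[1,2,1,2,3,0,2,4,2,3,2,2]
Final counters=[1,2,1,2,3,0,2,4,2,3,2,2] -> counters[7]=4

Answer: 4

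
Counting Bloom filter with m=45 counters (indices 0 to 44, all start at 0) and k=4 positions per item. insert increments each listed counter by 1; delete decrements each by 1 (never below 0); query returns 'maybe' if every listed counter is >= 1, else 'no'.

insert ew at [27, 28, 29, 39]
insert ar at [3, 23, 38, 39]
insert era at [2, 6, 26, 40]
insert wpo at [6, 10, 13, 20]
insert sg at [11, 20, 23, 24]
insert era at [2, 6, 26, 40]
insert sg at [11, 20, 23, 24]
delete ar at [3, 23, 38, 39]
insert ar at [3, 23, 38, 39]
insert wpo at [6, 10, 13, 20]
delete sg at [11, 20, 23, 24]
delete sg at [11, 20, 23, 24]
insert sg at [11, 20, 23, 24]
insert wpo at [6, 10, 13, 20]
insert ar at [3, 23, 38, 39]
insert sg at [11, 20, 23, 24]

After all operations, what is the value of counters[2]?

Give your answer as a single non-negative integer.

Step 1: insert ew at [27, 28, 29, 39] -> counters=[0,0,0,0,0,0,0,0,0,0,0,0,0,0,0,0,0,0,0,0,0,0,0,0,0,0,0,1,1,1,0,0,0,0,0,0,0,0,0,1,0,0,0,0,0]
Step 2: insert ar at [3, 23, 38, 39] -> counters=[0,0,0,1,0,0,0,0,0,0,0,0,0,0,0,0,0,0,0,0,0,0,0,1,0,0,0,1,1,1,0,0,0,0,0,0,0,0,1,2,0,0,0,0,0]
Step 3: insert era at [2, 6, 26, 40] -> counters=[0,0,1,1,0,0,1,0,0,0,0,0,0,0,0,0,0,0,0,0,0,0,0,1,0,0,1,1,1,1,0,0,0,0,0,0,0,0,1,2,1,0,0,0,0]
Step 4: insert wpo at [6, 10, 13, 20] -> counters=[0,0,1,1,0,0,2,0,0,0,1,0,0,1,0,0,0,0,0,0,1,0,0,1,0,0,1,1,1,1,0,0,0,0,0,0,0,0,1,2,1,0,0,0,0]
Step 5: insert sg at [11, 20, 23, 24] -> counters=[0,0,1,1,0,0,2,0,0,0,1,1,0,1,0,0,0,0,0,0,2,0,0,2,1,0,1,1,1,1,0,0,0,0,0,0,0,0,1,2,1,0,0,0,0]
Step 6: insert era at [2, 6, 26, 40] -> counters=[0,0,2,1,0,0,3,0,0,0,1,1,0,1,0,0,0,0,0,0,2,0,0,2,1,0,2,1,1,1,0,0,0,0,0,0,0,0,1,2,2,0,0,0,0]
Step 7: insert sg at [11, 20, 23, 24] -> counters=[0,0,2,1,0,0,3,0,0,0,1,2,0,1,0,0,0,0,0,0,3,0,0,3,2,0,2,1,1,1,0,0,0,0,0,0,0,0,1,2,2,0,0,0,0]
Step 8: delete ar at [3, 23, 38, 39] -> counters=[0,0,2,0,0,0,3,0,0,0,1,2,0,1,0,0,0,0,0,0,3,0,0,2,2,0,2,1,1,1,0,0,0,0,0,0,0,0,0,1,2,0,0,0,0]
Step 9: insert ar at [3, 23, 38, 39] -> counters=[0,0,2,1,0,0,3,0,0,0,1,2,0,1,0,0,0,0,0,0,3,0,0,3,2,0,2,1,1,1,0,0,0,0,0,0,0,0,1,2,2,0,0,0,0]
Step 10: insert wpo at [6, 10, 13, 20] -> counters=[0,0,2,1,0,0,4,0,0,0,2,2,0,2,0,0,0,0,0,0,4,0,0,3,2,0,2,1,1,1,0,0,0,0,0,0,0,0,1,2,2,0,0,0,0]
Step 11: delete sg at [11, 20, 23, 24] -> counters=[0,0,2,1,0,0,4,0,0,0,2,1,0,2,0,0,0,0,0,0,3,0,0,2,1,0,2,1,1,1,0,0,0,0,0,0,0,0,1,2,2,0,0,0,0]
Step 12: delete sg at [11, 20, 23, 24] -> counters=[0,0,2,1,0,0,4,0,0,0,2,0,0,2,0,0,0,0,0,0,2,0,0,1,0,0,2,1,1,1,0,0,0,0,0,0,0,0,1,2,2,0,0,0,0]
Step 13: insert sg at [11, 20, 23, 24] -> counters=[0,0,2,1,0,0,4,0,0,0,2,1,0,2,0,0,0,0,0,0,3,0,0,2,1,0,2,1,1,1,0,0,0,0,0,0,0,0,1,2,2,0,0,0,0]
Step 14: insert wpo at [6, 10, 13, 20] -> counters=[0,0,2,1,0,0,5,0,0,0,3,1,0,3,0,0,0,0,0,0,4,0,0,2,1,0,2,1,1,1,0,0,0,0,0,0,0,0,1,2,2,0,0,0,0]
Step 15: insert ar at [3, 23, 38, 39] -> counters=[0,0,2,2,0,0,5,0,0,0,3,1,0,3,0,0,0,0,0,0,4,0,0,3,1,0,2,1,1,1,0,0,0,0,0,0,0,0,2,3,2,0,0,0,0]
Step 16: insert sg at [11, 20, 23, 24] -> counters=[0,0,2,2,0,0,5,0,0,0,3,2,0,3,0,0,0,0,0,0,5,0,0,4,2,0,2,1,1,1,0,0,0,0,0,0,0,0,2,3,2,0,0,0,0]
Final counters=[0,0,2,2,0,0,5,0,0,0,3,2,0,3,0,0,0,0,0,0,5,0,0,4,2,0,2,1,1,1,0,0,0,0,0,0,0,0,2,3,2,0,0,0,0] -> counters[2]=2

Answer: 2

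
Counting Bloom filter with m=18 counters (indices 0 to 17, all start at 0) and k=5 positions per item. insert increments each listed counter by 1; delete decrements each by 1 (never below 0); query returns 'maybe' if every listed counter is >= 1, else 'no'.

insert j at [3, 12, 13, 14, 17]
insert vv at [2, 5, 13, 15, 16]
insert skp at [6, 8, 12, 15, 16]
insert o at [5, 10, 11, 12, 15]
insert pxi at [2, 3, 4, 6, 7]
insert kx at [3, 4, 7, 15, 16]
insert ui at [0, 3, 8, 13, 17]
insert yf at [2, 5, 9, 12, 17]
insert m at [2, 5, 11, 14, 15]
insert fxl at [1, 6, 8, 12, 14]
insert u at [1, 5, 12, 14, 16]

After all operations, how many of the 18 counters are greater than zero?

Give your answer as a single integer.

Answer: 18

Derivation:
Step 1: insert j at [3, 12, 13, 14, 17] -> counters=[0,0,0,1,0,0,0,0,0,0,0,0,1,1,1,0,0,1]
Step 2: insert vv at [2, 5, 13, 15, 16] -> counters=[0,0,1,1,0,1,0,0,0,0,0,0,1,2,1,1,1,1]
Step 3: insert skp at [6, 8, 12, 15, 16] -> counters=[0,0,1,1,0,1,1,0,1,0,0,0,2,2,1,2,2,1]
Step 4: insert o at [5, 10, 11, 12, 15] -> counters=[0,0,1,1,0,2,1,0,1,0,1,1,3,2,1,3,2,1]
Step 5: insert pxi at [2, 3, 4, 6, 7] -> counters=[0,0,2,2,1,2,2,1,1,0,1,1,3,2,1,3,2,1]
Step 6: insert kx at [3, 4, 7, 15, 16] -> counters=[0,0,2,3,2,2,2,2,1,0,1,1,3,2,1,4,3,1]
Step 7: insert ui at [0, 3, 8, 13, 17] -> counters=[1,0,2,4,2,2,2,2,2,0,1,1,3,3,1,4,3,2]
Step 8: insert yf at [2, 5, 9, 12, 17] -> counters=[1,0,3,4,2,3,2,2,2,1,1,1,4,3,1,4,3,3]
Step 9: insert m at [2, 5, 11, 14, 15] -> counters=[1,0,4,4,2,4,2,2,2,1,1,2,4,3,2,5,3,3]
Step 10: insert fxl at [1, 6, 8, 12, 14] -> counters=[1,1,4,4,2,4,3,2,3,1,1,2,5,3,3,5,3,3]
Step 11: insert u at [1, 5, 12, 14, 16] -> counters=[1,2,4,4,2,5,3,2,3,1,1,2,6,3,4,5,4,3]
Final counters=[1,2,4,4,2,5,3,2,3,1,1,2,6,3,4,5,4,3] -> 18 nonzero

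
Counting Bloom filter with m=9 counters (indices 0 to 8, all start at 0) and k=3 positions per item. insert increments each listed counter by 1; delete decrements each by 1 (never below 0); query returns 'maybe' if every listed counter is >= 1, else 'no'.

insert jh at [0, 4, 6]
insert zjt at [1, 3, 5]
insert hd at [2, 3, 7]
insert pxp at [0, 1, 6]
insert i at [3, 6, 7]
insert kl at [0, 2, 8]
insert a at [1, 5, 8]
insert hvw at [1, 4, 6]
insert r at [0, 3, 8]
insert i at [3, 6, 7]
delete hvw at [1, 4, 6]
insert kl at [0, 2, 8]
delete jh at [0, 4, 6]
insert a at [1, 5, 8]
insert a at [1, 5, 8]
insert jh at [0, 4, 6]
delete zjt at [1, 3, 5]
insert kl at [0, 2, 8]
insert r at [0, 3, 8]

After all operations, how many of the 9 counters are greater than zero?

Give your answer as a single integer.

Step 1: insert jh at [0, 4, 6] -> counters=[1,0,0,0,1,0,1,0,0]
Step 2: insert zjt at [1, 3, 5] -> counters=[1,1,0,1,1,1,1,0,0]
Step 3: insert hd at [2, 3, 7] -> counters=[1,1,1,2,1,1,1,1,0]
Step 4: insert pxp at [0, 1, 6] -> counters=[2,2,1,2,1,1,2,1,0]
Step 5: insert i at [3, 6, 7] -> counters=[2,2,1,3,1,1,3,2,0]
Step 6: insert kl at [0, 2, 8] -> counters=[3,2,2,3,1,1,3,2,1]
Step 7: insert a at [1, 5, 8] -> counters=[3,3,2,3,1,2,3,2,2]
Step 8: insert hvw at [1, 4, 6] -> counters=[3,4,2,3,2,2,4,2,2]
Step 9: insert r at [0, 3, 8] -> counters=[4,4,2,4,2,2,4,2,3]
Step 10: insert i at [3, 6, 7] -> counters=[4,4,2,5,2,2,5,3,3]
Step 11: delete hvw at [1, 4, 6] -> counters=[4,3,2,5,1,2,4,3,3]
Step 12: insert kl at [0, 2, 8] -> counters=[5,3,3,5,1,2,4,3,4]
Step 13: delete jh at [0, 4, 6] -> counters=[4,3,3,5,0,2,3,3,4]
Step 14: insert a at [1, 5, 8] -> counters=[4,4,3,5,0,3,3,3,5]
Step 15: insert a at [1, 5, 8] -> counters=[4,5,3,5,0,4,3,3,6]
Step 16: insert jh at [0, 4, 6] -> counters=[5,5,3,5,1,4,4,3,6]
Step 17: delete zjt at [1, 3, 5] -> counters=[5,4,3,4,1,3,4,3,6]
Step 18: insert kl at [0, 2, 8] -> counters=[6,4,4,4,1,3,4,3,7]
Step 19: insert r at [0, 3, 8] -> counters=[7,4,4,5,1,3,4,3,8]
Final counters=[7,4,4,5,1,3,4,3,8] -> 9 nonzero

Answer: 9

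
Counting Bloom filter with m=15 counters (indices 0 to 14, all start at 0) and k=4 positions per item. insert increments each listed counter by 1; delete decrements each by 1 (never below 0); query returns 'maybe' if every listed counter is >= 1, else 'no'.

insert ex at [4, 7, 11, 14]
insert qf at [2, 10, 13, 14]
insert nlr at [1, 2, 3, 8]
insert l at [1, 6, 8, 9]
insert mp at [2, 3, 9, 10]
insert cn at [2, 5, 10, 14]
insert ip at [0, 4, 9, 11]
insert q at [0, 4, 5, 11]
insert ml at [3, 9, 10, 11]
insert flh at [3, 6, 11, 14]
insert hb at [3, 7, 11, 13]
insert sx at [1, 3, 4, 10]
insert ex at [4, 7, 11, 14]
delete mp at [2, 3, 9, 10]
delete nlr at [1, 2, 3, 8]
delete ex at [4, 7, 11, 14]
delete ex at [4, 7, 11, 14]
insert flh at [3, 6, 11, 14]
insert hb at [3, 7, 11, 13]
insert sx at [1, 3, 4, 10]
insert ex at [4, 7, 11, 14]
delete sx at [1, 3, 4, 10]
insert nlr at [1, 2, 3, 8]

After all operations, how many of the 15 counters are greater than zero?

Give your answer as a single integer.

Answer: 14

Derivation:
Step 1: insert ex at [4, 7, 11, 14] -> counters=[0,0,0,0,1,0,0,1,0,0,0,1,0,0,1]
Step 2: insert qf at [2, 10, 13, 14] -> counters=[0,0,1,0,1,0,0,1,0,0,1,1,0,1,2]
Step 3: insert nlr at [1, 2, 3, 8] -> counters=[0,1,2,1,1,0,0,1,1,0,1,1,0,1,2]
Step 4: insert l at [1, 6, 8, 9] -> counters=[0,2,2,1,1,0,1,1,2,1,1,1,0,1,2]
Step 5: insert mp at [2, 3, 9, 10] -> counters=[0,2,3,2,1,0,1,1,2,2,2,1,0,1,2]
Step 6: insert cn at [2, 5, 10, 14] -> counters=[0,2,4,2,1,1,1,1,2,2,3,1,0,1,3]
Step 7: insert ip at [0, 4, 9, 11] -> counters=[1,2,4,2,2,1,1,1,2,3,3,2,0,1,3]
Step 8: insert q at [0, 4, 5, 11] -> counters=[2,2,4,2,3,2,1,1,2,3,3,3,0,1,3]
Step 9: insert ml at [3, 9, 10, 11] -> counters=[2,2,4,3,3,2,1,1,2,4,4,4,0,1,3]
Step 10: insert flh at [3, 6, 11, 14] -> counters=[2,2,4,4,3,2,2,1,2,4,4,5,0,1,4]
Step 11: insert hb at [3, 7, 11, 13] -> counters=[2,2,4,5,3,2,2,2,2,4,4,6,0,2,4]
Step 12: insert sx at [1, 3, 4, 10] -> counters=[2,3,4,6,4,2,2,2,2,4,5,6,0,2,4]
Step 13: insert ex at [4, 7, 11, 14] -> counters=[2,3,4,6,5,2,2,3,2,4,5,7,0,2,5]
Step 14: delete mp at [2, 3, 9, 10] -> counters=[2,3,3,5,5,2,2,3,2,3,4,7,0,2,5]
Step 15: delete nlr at [1, 2, 3, 8] -> counters=[2,2,2,4,5,2,2,3,1,3,4,7,0,2,5]
Step 16: delete ex at [4, 7, 11, 14] -> counters=[2,2,2,4,4,2,2,2,1,3,4,6,0,2,4]
Step 17: delete ex at [4, 7, 11, 14] -> counters=[2,2,2,4,3,2,2,1,1,3,4,5,0,2,3]
Step 18: insert flh at [3, 6, 11, 14] -> counters=[2,2,2,5,3,2,3,1,1,3,4,6,0,2,4]
Step 19: insert hb at [3, 7, 11, 13] -> counters=[2,2,2,6,3,2,3,2,1,3,4,7,0,3,4]
Step 20: insert sx at [1, 3, 4, 10] -> counters=[2,3,2,7,4,2,3,2,1,3,5,7,0,3,4]
Step 21: insert ex at [4, 7, 11, 14] -> counters=[2,3,2,7,5,2,3,3,1,3,5,8,0,3,5]
Step 22: delete sx at [1, 3, 4, 10] -> counters=[2,2,2,6,4,2,3,3,1,3,4,8,0,3,5]
Step 23: insert nlr at [1, 2, 3, 8] -> counters=[2,3,3,7,4,2,3,3,2,3,4,8,0,3,5]
Final counters=[2,3,3,7,4,2,3,3,2,3,4,8,0,3,5] -> 14 nonzero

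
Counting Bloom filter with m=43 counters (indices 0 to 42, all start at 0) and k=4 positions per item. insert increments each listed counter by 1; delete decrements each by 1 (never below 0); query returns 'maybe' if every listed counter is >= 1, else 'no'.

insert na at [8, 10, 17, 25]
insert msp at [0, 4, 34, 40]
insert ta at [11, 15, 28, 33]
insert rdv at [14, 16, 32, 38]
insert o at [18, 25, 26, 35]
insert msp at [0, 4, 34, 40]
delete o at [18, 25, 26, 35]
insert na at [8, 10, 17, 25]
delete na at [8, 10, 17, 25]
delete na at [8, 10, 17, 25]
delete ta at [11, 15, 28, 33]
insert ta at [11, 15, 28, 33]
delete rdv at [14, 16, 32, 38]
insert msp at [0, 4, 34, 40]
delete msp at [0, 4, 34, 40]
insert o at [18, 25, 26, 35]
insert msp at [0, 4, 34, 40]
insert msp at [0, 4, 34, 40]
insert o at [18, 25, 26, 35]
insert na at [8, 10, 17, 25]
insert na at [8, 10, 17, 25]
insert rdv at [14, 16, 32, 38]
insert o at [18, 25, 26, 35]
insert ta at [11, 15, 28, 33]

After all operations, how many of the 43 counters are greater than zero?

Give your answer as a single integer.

Answer: 19

Derivation:
Step 1: insert na at [8, 10, 17, 25] -> counters=[0,0,0,0,0,0,0,0,1,0,1,0,0,0,0,0,0,1,0,0,0,0,0,0,0,1,0,0,0,0,0,0,0,0,0,0,0,0,0,0,0,0,0]
Step 2: insert msp at [0, 4, 34, 40] -> counters=[1,0,0,0,1,0,0,0,1,0,1,0,0,0,0,0,0,1,0,0,0,0,0,0,0,1,0,0,0,0,0,0,0,0,1,0,0,0,0,0,1,0,0]
Step 3: insert ta at [11, 15, 28, 33] -> counters=[1,0,0,0,1,0,0,0,1,0,1,1,0,0,0,1,0,1,0,0,0,0,0,0,0,1,0,0,1,0,0,0,0,1,1,0,0,0,0,0,1,0,0]
Step 4: insert rdv at [14, 16, 32, 38] -> counters=[1,0,0,0,1,0,0,0,1,0,1,1,0,0,1,1,1,1,0,0,0,0,0,0,0,1,0,0,1,0,0,0,1,1,1,0,0,0,1,0,1,0,0]
Step 5: insert o at [18, 25, 26, 35] -> counters=[1,0,0,0,1,0,0,0,1,0,1,1,0,0,1,1,1,1,1,0,0,0,0,0,0,2,1,0,1,0,0,0,1,1,1,1,0,0,1,0,1,0,0]
Step 6: insert msp at [0, 4, 34, 40] -> counters=[2,0,0,0,2,0,0,0,1,0,1,1,0,0,1,1,1,1,1,0,0,0,0,0,0,2,1,0,1,0,0,0,1,1,2,1,0,0,1,0,2,0,0]
Step 7: delete o at [18, 25, 26, 35] -> counters=[2,0,0,0,2,0,0,0,1,0,1,1,0,0,1,1,1,1,0,0,0,0,0,0,0,1,0,0,1,0,0,0,1,1,2,0,0,0,1,0,2,0,0]
Step 8: insert na at [8, 10, 17, 25] -> counters=[2,0,0,0,2,0,0,0,2,0,2,1,0,0,1,1,1,2,0,0,0,0,0,0,0,2,0,0,1,0,0,0,1,1,2,0,0,0,1,0,2,0,0]
Step 9: delete na at [8, 10, 17, 25] -> counters=[2,0,0,0,2,0,0,0,1,0,1,1,0,0,1,1,1,1,0,0,0,0,0,0,0,1,0,0,1,0,0,0,1,1,2,0,0,0,1,0,2,0,0]
Step 10: delete na at [8, 10, 17, 25] -> counters=[2,0,0,0,2,0,0,0,0,0,0,1,0,0,1,1,1,0,0,0,0,0,0,0,0,0,0,0,1,0,0,0,1,1,2,0,0,0,1,0,2,0,0]
Step 11: delete ta at [11, 15, 28, 33] -> counters=[2,0,0,0,2,0,0,0,0,0,0,0,0,0,1,0,1,0,0,0,0,0,0,0,0,0,0,0,0,0,0,0,1,0,2,0,0,0,1,0,2,0,0]
Step 12: insert ta at [11, 15, 28, 33] -> counters=[2,0,0,0,2,0,0,0,0,0,0,1,0,0,1,1,1,0,0,0,0,0,0,0,0,0,0,0,1,0,0,0,1,1,2,0,0,0,1,0,2,0,0]
Step 13: delete rdv at [14, 16, 32, 38] -> counters=[2,0,0,0,2,0,0,0,0,0,0,1,0,0,0,1,0,0,0,0,0,0,0,0,0,0,0,0,1,0,0,0,0,1,2,0,0,0,0,0,2,0,0]
Step 14: insert msp at [0, 4, 34, 40] -> counters=[3,0,0,0,3,0,0,0,0,0,0,1,0,0,0,1,0,0,0,0,0,0,0,0,0,0,0,0,1,0,0,0,0,1,3,0,0,0,0,0,3,0,0]
Step 15: delete msp at [0, 4, 34, 40] -> counters=[2,0,0,0,2,0,0,0,0,0,0,1,0,0,0,1,0,0,0,0,0,0,0,0,0,0,0,0,1,0,0,0,0,1,2,0,0,0,0,0,2,0,0]
Step 16: insert o at [18, 25, 26, 35] -> counters=[2,0,0,0,2,0,0,0,0,0,0,1,0,0,0,1,0,0,1,0,0,0,0,0,0,1,1,0,1,0,0,0,0,1,2,1,0,0,0,0,2,0,0]
Step 17: insert msp at [0, 4, 34, 40] -> counters=[3,0,0,0,3,0,0,0,0,0,0,1,0,0,0,1,0,0,1,0,0,0,0,0,0,1,1,0,1,0,0,0,0,1,3,1,0,0,0,0,3,0,0]
Step 18: insert msp at [0, 4, 34, 40] -> counters=[4,0,0,0,4,0,0,0,0,0,0,1,0,0,0,1,0,0,1,0,0,0,0,0,0,1,1,0,1,0,0,0,0,1,4,1,0,0,0,0,4,0,0]
Step 19: insert o at [18, 25, 26, 35] -> counters=[4,0,0,0,4,0,0,0,0,0,0,1,0,0,0,1,0,0,2,0,0,0,0,0,0,2,2,0,1,0,0,0,0,1,4,2,0,0,0,0,4,0,0]
Step 20: insert na at [8, 10, 17, 25] -> counters=[4,0,0,0,4,0,0,0,1,0,1,1,0,0,0,1,0,1,2,0,0,0,0,0,0,3,2,0,1,0,0,0,0,1,4,2,0,0,0,0,4,0,0]
Step 21: insert na at [8, 10, 17, 25] -> counters=[4,0,0,0,4,0,0,0,2,0,2,1,0,0,0,1,0,2,2,0,0,0,0,0,0,4,2,0,1,0,0,0,0,1,4,2,0,0,0,0,4,0,0]
Step 22: insert rdv at [14, 16, 32, 38] -> counters=[4,0,0,0,4,0,0,0,2,0,2,1,0,0,1,1,1,2,2,0,0,0,0,0,0,4,2,0,1,0,0,0,1,1,4,2,0,0,1,0,4,0,0]
Step 23: insert o at [18, 25, 26, 35] -> counters=[4,0,0,0,4,0,0,0,2,0,2,1,0,0,1,1,1,2,3,0,0,0,0,0,0,5,3,0,1,0,0,0,1,1,4,3,0,0,1,0,4,0,0]
Step 24: insert ta at [11, 15, 28, 33] -> counters=[4,0,0,0,4,0,0,0,2,0,2,2,0,0,1,2,1,2,3,0,0,0,0,0,0,5,3,0,2,0,0,0,1,2,4,3,0,0,1,0,4,0,0]
Final counters=[4,0,0,0,4,0,0,0,2,0,2,2,0,0,1,2,1,2,3,0,0,0,0,0,0,5,3,0,2,0,0,0,1,2,4,3,0,0,1,0,4,0,0] -> 19 nonzero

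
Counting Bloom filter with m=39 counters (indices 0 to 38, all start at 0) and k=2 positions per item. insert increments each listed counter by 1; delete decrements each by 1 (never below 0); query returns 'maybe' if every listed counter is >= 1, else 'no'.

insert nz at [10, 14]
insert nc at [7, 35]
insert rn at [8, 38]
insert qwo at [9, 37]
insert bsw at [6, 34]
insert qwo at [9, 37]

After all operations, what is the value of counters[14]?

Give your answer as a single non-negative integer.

Step 1: insert nz at [10, 14] -> counters=[0,0,0,0,0,0,0,0,0,0,1,0,0,0,1,0,0,0,0,0,0,0,0,0,0,0,0,0,0,0,0,0,0,0,0,0,0,0,0]
Step 2: insert nc at [7, 35] -> counters=[0,0,0,0,0,0,0,1,0,0,1,0,0,0,1,0,0,0,0,0,0,0,0,0,0,0,0,0,0,0,0,0,0,0,0,1,0,0,0]
Step 3: insert rn at [8, 38] -> counters=[0,0,0,0,0,0,0,1,1,0,1,0,0,0,1,0,0,0,0,0,0,0,0,0,0,0,0,0,0,0,0,0,0,0,0,1,0,0,1]
Step 4: insert qwo at [9, 37] -> counters=[0,0,0,0,0,0,0,1,1,1,1,0,0,0,1,0,0,0,0,0,0,0,0,0,0,0,0,0,0,0,0,0,0,0,0,1,0,1,1]
Step 5: insert bsw at [6, 34] -> counters=[0,0,0,0,0,0,1,1,1,1,1,0,0,0,1,0,0,0,0,0,0,0,0,0,0,0,0,0,0,0,0,0,0,0,1,1,0,1,1]
Step 6: insert qwo at [9, 37] -> counters=[0,0,0,0,0,0,1,1,1,2,1,0,0,0,1,0,0,0,0,0,0,0,0,0,0,0,0,0,0,0,0,0,0,0,1,1,0,2,1]
Final counters=[0,0,0,0,0,0,1,1,1,2,1,0,0,0,1,0,0,0,0,0,0,0,0,0,0,0,0,0,0,0,0,0,0,0,1,1,0,2,1] -> counters[14]=1

Answer: 1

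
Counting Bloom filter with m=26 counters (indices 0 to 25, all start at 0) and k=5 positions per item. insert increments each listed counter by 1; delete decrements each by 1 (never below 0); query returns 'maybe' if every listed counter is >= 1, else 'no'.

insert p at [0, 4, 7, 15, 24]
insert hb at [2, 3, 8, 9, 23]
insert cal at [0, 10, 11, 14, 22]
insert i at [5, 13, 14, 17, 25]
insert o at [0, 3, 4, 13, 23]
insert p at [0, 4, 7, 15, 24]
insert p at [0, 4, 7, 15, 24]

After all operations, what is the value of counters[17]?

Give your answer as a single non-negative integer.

Step 1: insert p at [0, 4, 7, 15, 24] -> counters=[1,0,0,0,1,0,0,1,0,0,0,0,0,0,0,1,0,0,0,0,0,0,0,0,1,0]
Step 2: insert hb at [2, 3, 8, 9, 23] -> counters=[1,0,1,1,1,0,0,1,1,1,0,0,0,0,0,1,0,0,0,0,0,0,0,1,1,0]
Step 3: insert cal at [0, 10, 11, 14, 22] -> counters=[2,0,1,1,1,0,0,1,1,1,1,1,0,0,1,1,0,0,0,0,0,0,1,1,1,0]
Step 4: insert i at [5, 13, 14, 17, 25] -> counters=[2,0,1,1,1,1,0,1,1,1,1,1,0,1,2,1,0,1,0,0,0,0,1,1,1,1]
Step 5: insert o at [0, 3, 4, 13, 23] -> counters=[3,0,1,2,2,1,0,1,1,1,1,1,0,2,2,1,0,1,0,0,0,0,1,2,1,1]
Step 6: insert p at [0, 4, 7, 15, 24] -> counters=[4,0,1,2,3,1,0,2,1,1,1,1,0,2,2,2,0,1,0,0,0,0,1,2,2,1]
Step 7: insert p at [0, 4, 7, 15, 24] -> counters=[5,0,1,2,4,1,0,3,1,1,1,1,0,2,2,3,0,1,0,0,0,0,1,2,3,1]
Final counters=[5,0,1,2,4,1,0,3,1,1,1,1,0,2,2,3,0,1,0,0,0,0,1,2,3,1] -> counters[17]=1

Answer: 1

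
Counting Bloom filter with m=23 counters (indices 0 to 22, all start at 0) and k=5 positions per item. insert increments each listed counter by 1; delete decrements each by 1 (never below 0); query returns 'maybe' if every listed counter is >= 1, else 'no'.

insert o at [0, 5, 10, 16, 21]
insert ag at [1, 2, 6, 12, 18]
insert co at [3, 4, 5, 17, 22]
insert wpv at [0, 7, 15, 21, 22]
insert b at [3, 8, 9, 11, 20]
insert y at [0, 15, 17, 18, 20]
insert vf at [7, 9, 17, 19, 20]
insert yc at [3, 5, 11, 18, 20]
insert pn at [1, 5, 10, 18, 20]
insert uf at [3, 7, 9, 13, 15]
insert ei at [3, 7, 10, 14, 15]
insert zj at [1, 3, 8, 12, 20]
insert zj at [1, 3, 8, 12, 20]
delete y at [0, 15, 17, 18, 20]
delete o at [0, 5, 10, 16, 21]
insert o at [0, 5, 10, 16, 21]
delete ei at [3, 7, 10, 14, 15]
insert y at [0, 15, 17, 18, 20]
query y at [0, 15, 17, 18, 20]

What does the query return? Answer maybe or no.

Step 1: insert o at [0, 5, 10, 16, 21] -> counters=[1,0,0,0,0,1,0,0,0,0,1,0,0,0,0,0,1,0,0,0,0,1,0]
Step 2: insert ag at [1, 2, 6, 12, 18] -> counters=[1,1,1,0,0,1,1,0,0,0,1,0,1,0,0,0,1,0,1,0,0,1,0]
Step 3: insert co at [3, 4, 5, 17, 22] -> counters=[1,1,1,1,1,2,1,0,0,0,1,0,1,0,0,0,1,1,1,0,0,1,1]
Step 4: insert wpv at [0, 7, 15, 21, 22] -> counters=[2,1,1,1,1,2,1,1,0,0,1,0,1,0,0,1,1,1,1,0,0,2,2]
Step 5: insert b at [3, 8, 9, 11, 20] -> counters=[2,1,1,2,1,2,1,1,1,1,1,1,1,0,0,1,1,1,1,0,1,2,2]
Step 6: insert y at [0, 15, 17, 18, 20] -> counters=[3,1,1,2,1,2,1,1,1,1,1,1,1,0,0,2,1,2,2,0,2,2,2]
Step 7: insert vf at [7, 9, 17, 19, 20] -> counters=[3,1,1,2,1,2,1,2,1,2,1,1,1,0,0,2,1,3,2,1,3,2,2]
Step 8: insert yc at [3, 5, 11, 18, 20] -> counters=[3,1,1,3,1,3,1,2,1,2,1,2,1,0,0,2,1,3,3,1,4,2,2]
Step 9: insert pn at [1, 5, 10, 18, 20] -> counters=[3,2,1,3,1,4,1,2,1,2,2,2,1,0,0,2,1,3,4,1,5,2,2]
Step 10: insert uf at [3, 7, 9, 13, 15] -> counters=[3,2,1,4,1,4,1,3,1,3,2,2,1,1,0,3,1,3,4,1,5,2,2]
Step 11: insert ei at [3, 7, 10, 14, 15] -> counters=[3,2,1,5,1,4,1,4,1,3,3,2,1,1,1,4,1,3,4,1,5,2,2]
Step 12: insert zj at [1, 3, 8, 12, 20] -> counters=[3,3,1,6,1,4,1,4,2,3,3,2,2,1,1,4,1,3,4,1,6,2,2]
Step 13: insert zj at [1, 3, 8, 12, 20] -> counters=[3,4,1,7,1,4,1,4,3,3,3,2,3,1,1,4,1,3,4,1,7,2,2]
Step 14: delete y at [0, 15, 17, 18, 20] -> counters=[2,4,1,7,1,4,1,4,3,3,3,2,3,1,1,3,1,2,3,1,6,2,2]
Step 15: delete o at [0, 5, 10, 16, 21] -> counters=[1,4,1,7,1,3,1,4,3,3,2,2,3,1,1,3,0,2,3,1,6,1,2]
Step 16: insert o at [0, 5, 10, 16, 21] -> counters=[2,4,1,7,1,4,1,4,3,3,3,2,3,1,1,3,1,2,3,1,6,2,2]
Step 17: delete ei at [3, 7, 10, 14, 15] -> counters=[2,4,1,6,1,4,1,3,3,3,2,2,3,1,0,2,1,2,3,1,6,2,2]
Step 18: insert y at [0, 15, 17, 18, 20] -> counters=[3,4,1,6,1,4,1,3,3,3,2,2,3,1,0,3,1,3,4,1,7,2,2]
Query y: check counters[0]=3 counters[15]=3 counters[17]=3 counters[18]=4 counters[20]=7 -> maybe

Answer: maybe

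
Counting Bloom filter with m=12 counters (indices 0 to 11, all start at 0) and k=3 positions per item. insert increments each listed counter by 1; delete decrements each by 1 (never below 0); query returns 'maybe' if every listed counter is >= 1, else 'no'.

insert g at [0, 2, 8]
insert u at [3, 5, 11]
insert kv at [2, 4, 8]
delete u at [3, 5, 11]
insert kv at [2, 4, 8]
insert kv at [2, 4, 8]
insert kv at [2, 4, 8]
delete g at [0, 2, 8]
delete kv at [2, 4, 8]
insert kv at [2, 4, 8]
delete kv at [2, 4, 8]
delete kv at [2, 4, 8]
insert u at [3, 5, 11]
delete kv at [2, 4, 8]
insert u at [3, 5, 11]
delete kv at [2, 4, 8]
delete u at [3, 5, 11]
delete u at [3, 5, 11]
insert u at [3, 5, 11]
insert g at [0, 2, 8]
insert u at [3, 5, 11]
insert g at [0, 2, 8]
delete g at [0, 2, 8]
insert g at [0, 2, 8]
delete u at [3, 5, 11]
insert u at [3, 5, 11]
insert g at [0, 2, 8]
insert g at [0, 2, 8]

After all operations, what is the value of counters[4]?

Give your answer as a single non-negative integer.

Answer: 0

Derivation:
Step 1: insert g at [0, 2, 8] -> counters=[1,0,1,0,0,0,0,0,1,0,0,0]
Step 2: insert u at [3, 5, 11] -> counters=[1,0,1,1,0,1,0,0,1,0,0,1]
Step 3: insert kv at [2, 4, 8] -> counters=[1,0,2,1,1,1,0,0,2,0,0,1]
Step 4: delete u at [3, 5, 11] -> counters=[1,0,2,0,1,0,0,0,2,0,0,0]
Step 5: insert kv at [2, 4, 8] -> counters=[1,0,3,0,2,0,0,0,3,0,0,0]
Step 6: insert kv at [2, 4, 8] -> counters=[1,0,4,0,3,0,0,0,4,0,0,0]
Step 7: insert kv at [2, 4, 8] -> counters=[1,0,5,0,4,0,0,0,5,0,0,0]
Step 8: delete g at [0, 2, 8] -> counters=[0,0,4,0,4,0,0,0,4,0,0,0]
Step 9: delete kv at [2, 4, 8] -> counters=[0,0,3,0,3,0,0,0,3,0,0,0]
Step 10: insert kv at [2, 4, 8] -> counters=[0,0,4,0,4,0,0,0,4,0,0,0]
Step 11: delete kv at [2, 4, 8] -> counters=[0,0,3,0,3,0,0,0,3,0,0,0]
Step 12: delete kv at [2, 4, 8] -> counters=[0,0,2,0,2,0,0,0,2,0,0,0]
Step 13: insert u at [3, 5, 11] -> counters=[0,0,2,1,2,1,0,0,2,0,0,1]
Step 14: delete kv at [2, 4, 8] -> counters=[0,0,1,1,1,1,0,0,1,0,0,1]
Step 15: insert u at [3, 5, 11] -> counters=[0,0,1,2,1,2,0,0,1,0,0,2]
Step 16: delete kv at [2, 4, 8] -> counters=[0,0,0,2,0,2,0,0,0,0,0,2]
Step 17: delete u at [3, 5, 11] -> counters=[0,0,0,1,0,1,0,0,0,0,0,1]
Step 18: delete u at [3, 5, 11] -> counters=[0,0,0,0,0,0,0,0,0,0,0,0]
Step 19: insert u at [3, 5, 11] -> counters=[0,0,0,1,0,1,0,0,0,0,0,1]
Step 20: insert g at [0, 2, 8] -> counters=[1,0,1,1,0,1,0,0,1,0,0,1]
Step 21: insert u at [3, 5, 11] -> counters=[1,0,1,2,0,2,0,0,1,0,0,2]
Step 22: insert g at [0, 2, 8] -> counters=[2,0,2,2,0,2,0,0,2,0,0,2]
Step 23: delete g at [0, 2, 8] -> counters=[1,0,1,2,0,2,0,0,1,0,0,2]
Step 24: insert g at [0, 2, 8] -> counters=[2,0,2,2,0,2,0,0,2,0,0,2]
Step 25: delete u at [3, 5, 11] -> counters=[2,0,2,1,0,1,0,0,2,0,0,1]
Step 26: insert u at [3, 5, 11] -> counters=[2,0,2,2,0,2,0,0,2,0,0,2]
Step 27: insert g at [0, 2, 8] -> counters=[3,0,3,2,0,2,0,0,3,0,0,2]
Step 28: insert g at [0, 2, 8] -> counters=[4,0,4,2,0,2,0,0,4,0,0,2]
Final counters=[4,0,4,2,0,2,0,0,4,0,0,2] -> counters[4]=0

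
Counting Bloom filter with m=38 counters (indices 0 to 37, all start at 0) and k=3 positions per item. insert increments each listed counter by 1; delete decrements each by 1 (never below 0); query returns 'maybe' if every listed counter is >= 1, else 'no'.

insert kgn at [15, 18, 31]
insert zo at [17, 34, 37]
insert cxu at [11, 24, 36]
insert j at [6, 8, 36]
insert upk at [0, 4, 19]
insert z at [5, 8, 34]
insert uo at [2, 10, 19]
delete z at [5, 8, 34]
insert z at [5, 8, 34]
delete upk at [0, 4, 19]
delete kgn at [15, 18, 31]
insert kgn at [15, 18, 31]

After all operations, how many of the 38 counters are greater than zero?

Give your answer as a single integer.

Answer: 15

Derivation:
Step 1: insert kgn at [15, 18, 31] -> counters=[0,0,0,0,0,0,0,0,0,0,0,0,0,0,0,1,0,0,1,0,0,0,0,0,0,0,0,0,0,0,0,1,0,0,0,0,0,0]
Step 2: insert zo at [17, 34, 37] -> counters=[0,0,0,0,0,0,0,0,0,0,0,0,0,0,0,1,0,1,1,0,0,0,0,0,0,0,0,0,0,0,0,1,0,0,1,0,0,1]
Step 3: insert cxu at [11, 24, 36] -> counters=[0,0,0,0,0,0,0,0,0,0,0,1,0,0,0,1,0,1,1,0,0,0,0,0,1,0,0,0,0,0,0,1,0,0,1,0,1,1]
Step 4: insert j at [6, 8, 36] -> counters=[0,0,0,0,0,0,1,0,1,0,0,1,0,0,0,1,0,1,1,0,0,0,0,0,1,0,0,0,0,0,0,1,0,0,1,0,2,1]
Step 5: insert upk at [0, 4, 19] -> counters=[1,0,0,0,1,0,1,0,1,0,0,1,0,0,0,1,0,1,1,1,0,0,0,0,1,0,0,0,0,0,0,1,0,0,1,0,2,1]
Step 6: insert z at [5, 8, 34] -> counters=[1,0,0,0,1,1,1,0,2,0,0,1,0,0,0,1,0,1,1,1,0,0,0,0,1,0,0,0,0,0,0,1,0,0,2,0,2,1]
Step 7: insert uo at [2, 10, 19] -> counters=[1,0,1,0,1,1,1,0,2,0,1,1,0,0,0,1,0,1,1,2,0,0,0,0,1,0,0,0,0,0,0,1,0,0,2,0,2,1]
Step 8: delete z at [5, 8, 34] -> counters=[1,0,1,0,1,0,1,0,1,0,1,1,0,0,0,1,0,1,1,2,0,0,0,0,1,0,0,0,0,0,0,1,0,0,1,0,2,1]
Step 9: insert z at [5, 8, 34] -> counters=[1,0,1,0,1,1,1,0,2,0,1,1,0,0,0,1,0,1,1,2,0,0,0,0,1,0,0,0,0,0,0,1,0,0,2,0,2,1]
Step 10: delete upk at [0, 4, 19] -> counters=[0,0,1,0,0,1,1,0,2,0,1,1,0,0,0,1,0,1,1,1,0,0,0,0,1,0,0,0,0,0,0,1,0,0,2,0,2,1]
Step 11: delete kgn at [15, 18, 31] -> counters=[0,0,1,0,0,1,1,0,2,0,1,1,0,0,0,0,0,1,0,1,0,0,0,0,1,0,0,0,0,0,0,0,0,0,2,0,2,1]
Step 12: insert kgn at [15, 18, 31] -> counters=[0,0,1,0,0,1,1,0,2,0,1,1,0,0,0,1,0,1,1,1,0,0,0,0,1,0,0,0,0,0,0,1,0,0,2,0,2,1]
Final counters=[0,0,1,0,0,1,1,0,2,0,1,1,0,0,0,1,0,1,1,1,0,0,0,0,1,0,0,0,0,0,0,1,0,0,2,0,2,1] -> 15 nonzero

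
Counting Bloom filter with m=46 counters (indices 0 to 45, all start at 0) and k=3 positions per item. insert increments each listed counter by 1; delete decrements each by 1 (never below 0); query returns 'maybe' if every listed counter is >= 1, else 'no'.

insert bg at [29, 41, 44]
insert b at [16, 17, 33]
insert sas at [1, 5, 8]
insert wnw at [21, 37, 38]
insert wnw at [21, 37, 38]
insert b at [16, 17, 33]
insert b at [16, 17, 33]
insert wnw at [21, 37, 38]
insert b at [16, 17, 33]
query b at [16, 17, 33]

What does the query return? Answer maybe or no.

Answer: maybe

Derivation:
Step 1: insert bg at [29, 41, 44] -> counters=[0,0,0,0,0,0,0,0,0,0,0,0,0,0,0,0,0,0,0,0,0,0,0,0,0,0,0,0,0,1,0,0,0,0,0,0,0,0,0,0,0,1,0,0,1,0]
Step 2: insert b at [16, 17, 33] -> counters=[0,0,0,0,0,0,0,0,0,0,0,0,0,0,0,0,1,1,0,0,0,0,0,0,0,0,0,0,0,1,0,0,0,1,0,0,0,0,0,0,0,1,0,0,1,0]
Step 3: insert sas at [1, 5, 8] -> counters=[0,1,0,0,0,1,0,0,1,0,0,0,0,0,0,0,1,1,0,0,0,0,0,0,0,0,0,0,0,1,0,0,0,1,0,0,0,0,0,0,0,1,0,0,1,0]
Step 4: insert wnw at [21, 37, 38] -> counters=[0,1,0,0,0,1,0,0,1,0,0,0,0,0,0,0,1,1,0,0,0,1,0,0,0,0,0,0,0,1,0,0,0,1,0,0,0,1,1,0,0,1,0,0,1,0]
Step 5: insert wnw at [21, 37, 38] -> counters=[0,1,0,0,0,1,0,0,1,0,0,0,0,0,0,0,1,1,0,0,0,2,0,0,0,0,0,0,0,1,0,0,0,1,0,0,0,2,2,0,0,1,0,0,1,0]
Step 6: insert b at [16, 17, 33] -> counters=[0,1,0,0,0,1,0,0,1,0,0,0,0,0,0,0,2,2,0,0,0,2,0,0,0,0,0,0,0,1,0,0,0,2,0,0,0,2,2,0,0,1,0,0,1,0]
Step 7: insert b at [16, 17, 33] -> counters=[0,1,0,0,0,1,0,0,1,0,0,0,0,0,0,0,3,3,0,0,0,2,0,0,0,0,0,0,0,1,0,0,0,3,0,0,0,2,2,0,0,1,0,0,1,0]
Step 8: insert wnw at [21, 37, 38] -> counters=[0,1,0,0,0,1,0,0,1,0,0,0,0,0,0,0,3,3,0,0,0,3,0,0,0,0,0,0,0,1,0,0,0,3,0,0,0,3,3,0,0,1,0,0,1,0]
Step 9: insert b at [16, 17, 33] -> counters=[0,1,0,0,0,1,0,0,1,0,0,0,0,0,0,0,4,4,0,0,0,3,0,0,0,0,0,0,0,1,0,0,0,4,0,0,0,3,3,0,0,1,0,0,1,0]
Query b: check counters[16]=4 counters[17]=4 counters[33]=4 -> maybe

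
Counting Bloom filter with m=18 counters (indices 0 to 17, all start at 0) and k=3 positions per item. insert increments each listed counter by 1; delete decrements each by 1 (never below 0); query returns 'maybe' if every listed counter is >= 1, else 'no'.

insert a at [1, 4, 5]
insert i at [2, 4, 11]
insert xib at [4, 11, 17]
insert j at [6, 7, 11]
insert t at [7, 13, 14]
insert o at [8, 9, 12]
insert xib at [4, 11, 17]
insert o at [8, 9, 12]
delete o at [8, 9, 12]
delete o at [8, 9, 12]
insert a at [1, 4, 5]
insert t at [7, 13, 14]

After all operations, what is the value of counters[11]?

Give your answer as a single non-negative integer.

Step 1: insert a at [1, 4, 5] -> counters=[0,1,0,0,1,1,0,0,0,0,0,0,0,0,0,0,0,0]
Step 2: insert i at [2, 4, 11] -> counters=[0,1,1,0,2,1,0,0,0,0,0,1,0,0,0,0,0,0]
Step 3: insert xib at [4, 11, 17] -> counters=[0,1,1,0,3,1,0,0,0,0,0,2,0,0,0,0,0,1]
Step 4: insert j at [6, 7, 11] -> counters=[0,1,1,0,3,1,1,1,0,0,0,3,0,0,0,0,0,1]
Step 5: insert t at [7, 13, 14] -> counters=[0,1,1,0,3,1,1,2,0,0,0,3,0,1,1,0,0,1]
Step 6: insert o at [8, 9, 12] -> counters=[0,1,1,0,3,1,1,2,1,1,0,3,1,1,1,0,0,1]
Step 7: insert xib at [4, 11, 17] -> counters=[0,1,1,0,4,1,1,2,1,1,0,4,1,1,1,0,0,2]
Step 8: insert o at [8, 9, 12] -> counters=[0,1,1,0,4,1,1,2,2,2,0,4,2,1,1,0,0,2]
Step 9: delete o at [8, 9, 12] -> counters=[0,1,1,0,4,1,1,2,1,1,0,4,1,1,1,0,0,2]
Step 10: delete o at [8, 9, 12] -> counters=[0,1,1,0,4,1,1,2,0,0,0,4,0,1,1,0,0,2]
Step 11: insert a at [1, 4, 5] -> counters=[0,2,1,0,5,2,1,2,0,0,0,4,0,1,1,0,0,2]
Step 12: insert t at [7, 13, 14] -> counters=[0,2,1,0,5,2,1,3,0,0,0,4,0,2,2,0,0,2]
Final counters=[0,2,1,0,5,2,1,3,0,0,0,4,0,2,2,0,0,2] -> counters[11]=4

Answer: 4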